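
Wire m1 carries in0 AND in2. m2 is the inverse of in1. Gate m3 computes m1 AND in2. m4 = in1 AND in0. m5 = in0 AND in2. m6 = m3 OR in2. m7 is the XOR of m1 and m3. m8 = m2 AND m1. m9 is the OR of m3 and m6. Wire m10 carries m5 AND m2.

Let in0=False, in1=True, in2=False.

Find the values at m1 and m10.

m1 = in0 AND in2 = False AND False = False
m2 = NOT in1 = NOT True = False
m5 = in0 AND in2 = False AND False = False
m10 = m5 AND m2 = False AND False = False

m1 = False  m10 = False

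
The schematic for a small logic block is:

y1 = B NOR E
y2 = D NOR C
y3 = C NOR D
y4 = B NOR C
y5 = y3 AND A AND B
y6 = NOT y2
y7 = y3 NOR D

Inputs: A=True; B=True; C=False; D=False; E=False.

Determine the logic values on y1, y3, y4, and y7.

y1 = False  y3 = True  y4 = False  y7 = False

y1 = B NOR E = True NOR False = False
y3 = C NOR D = False NOR False = True
y4 = B NOR C = True NOR False = False
y7 = y3 NOR D = True NOR False = False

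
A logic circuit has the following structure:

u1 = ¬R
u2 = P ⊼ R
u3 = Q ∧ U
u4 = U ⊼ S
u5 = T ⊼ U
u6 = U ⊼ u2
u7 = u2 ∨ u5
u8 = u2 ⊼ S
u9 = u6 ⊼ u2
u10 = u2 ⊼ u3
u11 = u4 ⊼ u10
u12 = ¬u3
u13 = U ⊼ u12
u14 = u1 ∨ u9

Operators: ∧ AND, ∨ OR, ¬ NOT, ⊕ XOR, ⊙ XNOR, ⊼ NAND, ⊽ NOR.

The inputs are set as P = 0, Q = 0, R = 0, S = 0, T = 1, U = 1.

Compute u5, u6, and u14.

u1 = NOT R = NOT 0 = 1
u2 = P NAND R = 0 NAND 0 = 1
u5 = T NAND U = 1 NAND 1 = 0
u6 = U NAND u2 = 1 NAND 1 = 0
u9 = u6 NAND u2 = 0 NAND 1 = 1
u14 = u1 OR u9 = 1 OR 1 = 1

u5 = 0; u6 = 0; u14 = 1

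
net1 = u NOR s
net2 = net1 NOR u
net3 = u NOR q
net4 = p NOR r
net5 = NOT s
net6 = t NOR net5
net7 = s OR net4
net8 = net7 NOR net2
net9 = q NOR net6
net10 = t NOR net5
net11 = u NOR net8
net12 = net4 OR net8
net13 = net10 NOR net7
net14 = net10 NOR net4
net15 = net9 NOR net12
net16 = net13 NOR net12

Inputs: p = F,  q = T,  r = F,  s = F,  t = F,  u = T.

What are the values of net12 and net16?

net1 = u NOR s = T NOR F = F
net2 = net1 NOR u = F NOR T = F
net4 = p NOR r = F NOR F = T
net5 = NOT s = NOT F = T
net7 = s OR net4 = F OR T = T
net8 = net7 NOR net2 = T NOR F = F
net10 = t NOR net5 = F NOR T = F
net12 = net4 OR net8 = T OR F = T
net13 = net10 NOR net7 = F NOR T = F
net16 = net13 NOR net12 = F NOR T = F

net12 = T; net16 = F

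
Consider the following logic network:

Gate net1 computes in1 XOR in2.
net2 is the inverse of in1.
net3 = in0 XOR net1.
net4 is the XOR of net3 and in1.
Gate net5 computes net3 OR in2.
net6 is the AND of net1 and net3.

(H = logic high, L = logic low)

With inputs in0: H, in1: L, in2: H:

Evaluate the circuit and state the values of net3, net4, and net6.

net3 = L, net4 = L, net6 = L

net1 = in1 XOR in2 = L XOR H = H
net3 = in0 XOR net1 = H XOR H = L
net4 = net3 XOR in1 = L XOR L = L
net6 = net1 AND net3 = H AND L = L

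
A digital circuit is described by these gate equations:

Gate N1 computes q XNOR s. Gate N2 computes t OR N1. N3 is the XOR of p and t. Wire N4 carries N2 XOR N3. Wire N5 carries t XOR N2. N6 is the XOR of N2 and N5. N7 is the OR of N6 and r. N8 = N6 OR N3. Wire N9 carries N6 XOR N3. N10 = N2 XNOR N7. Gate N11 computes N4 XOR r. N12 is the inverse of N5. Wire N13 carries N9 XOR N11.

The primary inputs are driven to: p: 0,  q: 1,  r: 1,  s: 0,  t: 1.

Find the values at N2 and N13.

N1 = q XNOR s = 1 XNOR 0 = 0
N2 = t OR N1 = 1 OR 0 = 1
N3 = p XOR t = 0 XOR 1 = 1
N4 = N2 XOR N3 = 1 XOR 1 = 0
N5 = t XOR N2 = 1 XOR 1 = 0
N6 = N2 XOR N5 = 1 XOR 0 = 1
N9 = N6 XOR N3 = 1 XOR 1 = 0
N11 = N4 XOR r = 0 XOR 1 = 1
N13 = N9 XOR N11 = 0 XOR 1 = 1

N2 = 1  N13 = 1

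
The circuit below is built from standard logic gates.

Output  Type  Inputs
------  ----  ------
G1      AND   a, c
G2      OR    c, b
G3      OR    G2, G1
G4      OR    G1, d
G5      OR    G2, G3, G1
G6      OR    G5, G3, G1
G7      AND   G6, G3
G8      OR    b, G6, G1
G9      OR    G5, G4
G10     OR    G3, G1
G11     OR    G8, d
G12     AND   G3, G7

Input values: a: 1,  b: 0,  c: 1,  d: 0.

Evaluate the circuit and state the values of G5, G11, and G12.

G5 = 1, G11 = 1, G12 = 1

G1 = a AND c = 1 AND 1 = 1
G2 = c OR b = 1 OR 0 = 1
G3 = G2 OR G1 = 1 OR 1 = 1
G5 = G2 OR G3 OR G1 = 1 OR 1 OR 1 = 1
G6 = G5 OR G3 OR G1 = 1 OR 1 OR 1 = 1
G7 = G6 AND G3 = 1 AND 1 = 1
G8 = b OR G6 OR G1 = 0 OR 1 OR 1 = 1
G11 = G8 OR d = 1 OR 0 = 1
G12 = G3 AND G7 = 1 AND 1 = 1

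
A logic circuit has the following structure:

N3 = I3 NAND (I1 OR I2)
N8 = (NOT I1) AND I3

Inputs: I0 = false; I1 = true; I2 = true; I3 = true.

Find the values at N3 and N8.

N3 = false, N8 = false

N3 = true NAND (true OR true) = false
N8 = (NOT true) AND true = false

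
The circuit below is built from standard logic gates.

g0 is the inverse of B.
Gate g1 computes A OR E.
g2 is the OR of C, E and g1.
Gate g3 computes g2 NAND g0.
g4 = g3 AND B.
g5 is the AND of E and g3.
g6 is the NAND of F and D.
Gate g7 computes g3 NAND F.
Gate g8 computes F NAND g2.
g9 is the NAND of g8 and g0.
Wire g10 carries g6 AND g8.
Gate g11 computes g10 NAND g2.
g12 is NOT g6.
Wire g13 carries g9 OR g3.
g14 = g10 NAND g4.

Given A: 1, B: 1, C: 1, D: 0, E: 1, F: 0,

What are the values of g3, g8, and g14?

g0 = NOT B = NOT 1 = 0
g1 = A OR E = 1 OR 1 = 1
g2 = C OR E OR g1 = 1 OR 1 OR 1 = 1
g3 = g2 NAND g0 = 1 NAND 0 = 1
g4 = g3 AND B = 1 AND 1 = 1
g6 = F NAND D = 0 NAND 0 = 1
g8 = F NAND g2 = 0 NAND 1 = 1
g10 = g6 AND g8 = 1 AND 1 = 1
g14 = g10 NAND g4 = 1 NAND 1 = 0

g3 = 1  g8 = 1  g14 = 0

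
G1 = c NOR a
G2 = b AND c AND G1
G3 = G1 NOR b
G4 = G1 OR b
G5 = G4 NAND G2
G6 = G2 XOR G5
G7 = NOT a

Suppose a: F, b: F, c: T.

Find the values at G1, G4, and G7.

G1 = F; G4 = F; G7 = T

G1 = c NOR a = T NOR F = F
G4 = G1 OR b = F OR F = F
G7 = NOT a = NOT F = T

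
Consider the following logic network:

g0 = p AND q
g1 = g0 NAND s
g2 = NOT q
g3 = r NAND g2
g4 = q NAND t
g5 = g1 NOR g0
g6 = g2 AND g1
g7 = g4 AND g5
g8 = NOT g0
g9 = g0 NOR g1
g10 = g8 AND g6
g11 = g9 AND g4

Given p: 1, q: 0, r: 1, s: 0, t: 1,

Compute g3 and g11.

g3 = 0, g11 = 0

g0 = p AND q = 1 AND 0 = 0
g1 = g0 NAND s = 0 NAND 0 = 1
g2 = NOT q = NOT 0 = 1
g3 = r NAND g2 = 1 NAND 1 = 0
g4 = q NAND t = 0 NAND 1 = 1
g9 = g0 NOR g1 = 0 NOR 1 = 0
g11 = g9 AND g4 = 0 AND 1 = 0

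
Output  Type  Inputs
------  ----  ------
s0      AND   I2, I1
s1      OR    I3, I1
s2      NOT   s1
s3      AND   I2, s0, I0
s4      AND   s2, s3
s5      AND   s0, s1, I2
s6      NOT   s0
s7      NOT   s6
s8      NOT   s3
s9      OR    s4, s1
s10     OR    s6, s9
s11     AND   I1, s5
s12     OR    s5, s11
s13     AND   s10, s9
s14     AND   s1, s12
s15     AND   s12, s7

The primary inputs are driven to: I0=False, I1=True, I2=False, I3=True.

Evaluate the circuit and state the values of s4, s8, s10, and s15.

s4 = False, s8 = True, s10 = True, s15 = False

s0 = I2 AND I1 = False AND True = False
s1 = I3 OR I1 = True OR True = True
s2 = NOT s1 = NOT True = False
s3 = I2 AND s0 AND I0 = False AND False AND False = False
s4 = s2 AND s3 = False AND False = False
s5 = s0 AND s1 AND I2 = False AND True AND False = False
s6 = NOT s0 = NOT False = True
s7 = NOT s6 = NOT True = False
s8 = NOT s3 = NOT False = True
s9 = s4 OR s1 = False OR True = True
s10 = s6 OR s9 = True OR True = True
s11 = I1 AND s5 = True AND False = False
s12 = s5 OR s11 = False OR False = False
s15 = s12 AND s7 = False AND False = False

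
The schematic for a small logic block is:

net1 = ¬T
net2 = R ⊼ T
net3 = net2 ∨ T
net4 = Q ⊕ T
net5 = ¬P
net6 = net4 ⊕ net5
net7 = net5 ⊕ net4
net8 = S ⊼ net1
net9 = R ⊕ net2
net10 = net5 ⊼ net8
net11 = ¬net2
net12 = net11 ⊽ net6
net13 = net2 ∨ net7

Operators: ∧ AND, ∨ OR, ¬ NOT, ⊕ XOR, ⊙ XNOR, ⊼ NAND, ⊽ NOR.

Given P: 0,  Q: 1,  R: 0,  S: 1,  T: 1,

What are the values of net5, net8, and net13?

net1 = NOT T = NOT 1 = 0
net2 = R NAND T = 0 NAND 1 = 1
net4 = Q XOR T = 1 XOR 1 = 0
net5 = NOT P = NOT 0 = 1
net7 = net5 XOR net4 = 1 XOR 0 = 1
net8 = S NAND net1 = 1 NAND 0 = 1
net13 = net2 OR net7 = 1 OR 1 = 1

net5 = 1; net8 = 1; net13 = 1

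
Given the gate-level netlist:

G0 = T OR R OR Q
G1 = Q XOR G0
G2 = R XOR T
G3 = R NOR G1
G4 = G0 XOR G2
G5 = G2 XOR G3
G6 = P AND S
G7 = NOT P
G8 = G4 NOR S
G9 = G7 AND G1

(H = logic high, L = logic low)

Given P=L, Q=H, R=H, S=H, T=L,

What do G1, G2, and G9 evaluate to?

G1 = L, G2 = H, G9 = L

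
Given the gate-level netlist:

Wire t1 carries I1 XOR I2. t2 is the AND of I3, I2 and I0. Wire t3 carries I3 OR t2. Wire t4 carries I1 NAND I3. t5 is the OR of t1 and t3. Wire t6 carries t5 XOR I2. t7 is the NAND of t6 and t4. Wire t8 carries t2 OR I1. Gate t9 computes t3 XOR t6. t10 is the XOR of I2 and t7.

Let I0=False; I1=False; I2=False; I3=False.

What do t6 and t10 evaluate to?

t6 = False, t10 = True

t1 = I1 XOR I2 = False XOR False = False
t2 = I3 AND I2 AND I0 = False AND False AND False = False
t3 = I3 OR t2 = False OR False = False
t4 = I1 NAND I3 = False NAND False = True
t5 = t1 OR t3 = False OR False = False
t6 = t5 XOR I2 = False XOR False = False
t7 = t6 NAND t4 = False NAND True = True
t10 = I2 XOR t7 = False XOR True = True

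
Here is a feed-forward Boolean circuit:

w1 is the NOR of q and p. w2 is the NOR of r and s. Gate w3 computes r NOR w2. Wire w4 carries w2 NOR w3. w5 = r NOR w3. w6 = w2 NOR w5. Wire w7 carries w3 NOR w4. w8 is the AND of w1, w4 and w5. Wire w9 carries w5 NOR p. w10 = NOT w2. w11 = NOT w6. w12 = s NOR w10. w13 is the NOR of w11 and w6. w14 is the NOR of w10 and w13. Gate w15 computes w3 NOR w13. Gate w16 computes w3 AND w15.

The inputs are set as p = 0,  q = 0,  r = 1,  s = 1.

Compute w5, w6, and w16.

w5 = 0; w6 = 1; w16 = 0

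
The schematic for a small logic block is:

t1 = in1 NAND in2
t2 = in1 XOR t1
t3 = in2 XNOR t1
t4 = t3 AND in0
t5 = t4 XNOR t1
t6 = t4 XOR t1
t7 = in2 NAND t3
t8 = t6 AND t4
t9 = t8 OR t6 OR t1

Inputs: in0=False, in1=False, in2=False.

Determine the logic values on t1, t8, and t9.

t1 = in1 NAND in2 = False NAND False = True
t3 = in2 XNOR t1 = False XNOR True = False
t4 = t3 AND in0 = False AND False = False
t6 = t4 XOR t1 = False XOR True = True
t8 = t6 AND t4 = True AND False = False
t9 = t8 OR t6 OR t1 = False OR True OR True = True

t1 = True, t8 = False, t9 = True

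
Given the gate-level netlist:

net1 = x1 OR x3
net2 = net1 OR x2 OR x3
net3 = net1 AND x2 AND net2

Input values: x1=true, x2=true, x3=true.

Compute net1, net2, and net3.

net1 = x1 OR x3 = true OR true = true
net2 = net1 OR x2 OR x3 = true OR true OR true = true
net3 = net1 AND x2 AND net2 = true AND true AND true = true

net1 = true, net2 = true, net3 = true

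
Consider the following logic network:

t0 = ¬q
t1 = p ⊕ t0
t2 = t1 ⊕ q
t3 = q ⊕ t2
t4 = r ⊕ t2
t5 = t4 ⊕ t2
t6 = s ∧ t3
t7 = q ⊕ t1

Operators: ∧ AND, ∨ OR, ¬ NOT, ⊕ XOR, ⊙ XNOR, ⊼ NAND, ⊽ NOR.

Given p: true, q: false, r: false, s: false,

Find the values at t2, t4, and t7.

t0 = NOT q = NOT false = true
t1 = p XOR t0 = true XOR true = false
t2 = t1 XOR q = false XOR false = false
t4 = r XOR t2 = false XOR false = false
t7 = q XOR t1 = false XOR false = false

t2 = false; t4 = false; t7 = false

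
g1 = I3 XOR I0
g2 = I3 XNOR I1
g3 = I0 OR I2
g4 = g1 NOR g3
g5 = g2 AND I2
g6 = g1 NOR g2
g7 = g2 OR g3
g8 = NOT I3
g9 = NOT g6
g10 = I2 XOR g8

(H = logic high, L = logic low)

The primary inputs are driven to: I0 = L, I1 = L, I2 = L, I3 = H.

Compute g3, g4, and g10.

g1 = I3 XOR I0 = H XOR L = H
g3 = I0 OR I2 = L OR L = L
g4 = g1 NOR g3 = H NOR L = L
g8 = NOT I3 = NOT H = L
g10 = I2 XOR g8 = L XOR L = L

g3 = L  g4 = L  g10 = L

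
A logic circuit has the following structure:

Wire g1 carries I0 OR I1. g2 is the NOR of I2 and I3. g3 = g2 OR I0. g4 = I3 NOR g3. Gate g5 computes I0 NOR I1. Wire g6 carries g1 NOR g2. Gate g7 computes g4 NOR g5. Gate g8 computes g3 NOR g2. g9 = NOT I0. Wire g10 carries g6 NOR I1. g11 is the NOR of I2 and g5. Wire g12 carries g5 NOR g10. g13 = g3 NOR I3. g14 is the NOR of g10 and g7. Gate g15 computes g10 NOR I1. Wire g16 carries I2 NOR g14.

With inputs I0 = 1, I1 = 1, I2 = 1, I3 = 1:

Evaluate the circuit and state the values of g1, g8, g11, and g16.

g1 = I0 OR I1 = 1 OR 1 = 1
g2 = I2 NOR I3 = 1 NOR 1 = 0
g3 = g2 OR I0 = 0 OR 1 = 1
g4 = I3 NOR g3 = 1 NOR 1 = 0
g5 = I0 NOR I1 = 1 NOR 1 = 0
g6 = g1 NOR g2 = 1 NOR 0 = 0
g7 = g4 NOR g5 = 0 NOR 0 = 1
g8 = g3 NOR g2 = 1 NOR 0 = 0
g10 = g6 NOR I1 = 0 NOR 1 = 0
g11 = I2 NOR g5 = 1 NOR 0 = 0
g14 = g10 NOR g7 = 0 NOR 1 = 0
g16 = I2 NOR g14 = 1 NOR 0 = 0

g1 = 1, g8 = 0, g11 = 0, g16 = 0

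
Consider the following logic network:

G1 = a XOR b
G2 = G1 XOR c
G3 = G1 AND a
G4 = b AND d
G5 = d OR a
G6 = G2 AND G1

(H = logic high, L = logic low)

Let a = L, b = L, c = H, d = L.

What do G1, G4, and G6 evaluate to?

G1 = L  G4 = L  G6 = L

G1 = a XOR b = L XOR L = L
G2 = G1 XOR c = L XOR H = H
G4 = b AND d = L AND L = L
G6 = G2 AND G1 = H AND L = L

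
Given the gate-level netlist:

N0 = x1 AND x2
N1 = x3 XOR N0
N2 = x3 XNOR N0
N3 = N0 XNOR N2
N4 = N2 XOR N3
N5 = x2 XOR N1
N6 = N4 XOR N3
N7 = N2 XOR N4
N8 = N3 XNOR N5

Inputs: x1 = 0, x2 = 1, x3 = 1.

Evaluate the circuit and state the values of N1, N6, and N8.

N0 = x1 AND x2 = 0 AND 1 = 0
N1 = x3 XOR N0 = 1 XOR 0 = 1
N2 = x3 XNOR N0 = 1 XNOR 0 = 0
N3 = N0 XNOR N2 = 0 XNOR 0 = 1
N4 = N2 XOR N3 = 0 XOR 1 = 1
N5 = x2 XOR N1 = 1 XOR 1 = 0
N6 = N4 XOR N3 = 1 XOR 1 = 0
N8 = N3 XNOR N5 = 1 XNOR 0 = 0

N1 = 1  N6 = 0  N8 = 0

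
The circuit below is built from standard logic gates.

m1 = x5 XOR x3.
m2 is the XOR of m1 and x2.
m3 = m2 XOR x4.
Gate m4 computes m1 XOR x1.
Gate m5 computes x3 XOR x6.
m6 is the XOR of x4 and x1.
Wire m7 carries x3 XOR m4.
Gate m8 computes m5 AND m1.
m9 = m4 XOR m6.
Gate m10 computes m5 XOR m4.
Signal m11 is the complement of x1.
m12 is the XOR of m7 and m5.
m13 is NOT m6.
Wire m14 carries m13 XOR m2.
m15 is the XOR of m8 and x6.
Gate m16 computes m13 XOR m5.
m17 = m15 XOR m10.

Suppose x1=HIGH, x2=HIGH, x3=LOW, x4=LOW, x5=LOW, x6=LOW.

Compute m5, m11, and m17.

m1 = x5 XOR x3 = LOW XOR LOW = LOW
m4 = m1 XOR x1 = LOW XOR HIGH = HIGH
m5 = x3 XOR x6 = LOW XOR LOW = LOW
m8 = m5 AND m1 = LOW AND LOW = LOW
m10 = m5 XOR m4 = LOW XOR HIGH = HIGH
m11 = NOT x1 = NOT HIGH = LOW
m15 = m8 XOR x6 = LOW XOR LOW = LOW
m17 = m15 XOR m10 = LOW XOR HIGH = HIGH

m5 = LOW  m11 = LOW  m17 = HIGH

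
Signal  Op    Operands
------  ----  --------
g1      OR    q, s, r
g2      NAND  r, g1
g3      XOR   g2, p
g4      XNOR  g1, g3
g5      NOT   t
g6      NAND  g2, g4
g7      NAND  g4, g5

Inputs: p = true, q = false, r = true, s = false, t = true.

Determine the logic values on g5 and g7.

g1 = q OR s OR r = false OR false OR true = true
g2 = r NAND g1 = true NAND true = false
g3 = g2 XOR p = false XOR true = true
g4 = g1 XNOR g3 = true XNOR true = true
g5 = NOT t = NOT true = false
g7 = g4 NAND g5 = true NAND false = true

g5 = false  g7 = true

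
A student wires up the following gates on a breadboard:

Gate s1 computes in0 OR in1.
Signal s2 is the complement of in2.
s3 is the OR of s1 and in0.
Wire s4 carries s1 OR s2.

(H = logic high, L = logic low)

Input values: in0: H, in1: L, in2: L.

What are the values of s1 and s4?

s1 = in0 OR in1 = H OR L = H
s2 = NOT in2 = NOT L = H
s4 = s1 OR s2 = H OR H = H

s1 = H; s4 = H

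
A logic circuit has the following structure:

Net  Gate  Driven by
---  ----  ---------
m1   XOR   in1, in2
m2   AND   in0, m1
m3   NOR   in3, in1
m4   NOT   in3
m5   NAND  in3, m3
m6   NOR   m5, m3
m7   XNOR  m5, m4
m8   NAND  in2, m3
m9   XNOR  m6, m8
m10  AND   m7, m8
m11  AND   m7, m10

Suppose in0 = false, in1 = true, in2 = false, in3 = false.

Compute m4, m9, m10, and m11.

m3 = in3 NOR in1 = false NOR true = false
m4 = NOT in3 = NOT false = true
m5 = in3 NAND m3 = false NAND false = true
m6 = m5 NOR m3 = true NOR false = false
m7 = m5 XNOR m4 = true XNOR true = true
m8 = in2 NAND m3 = false NAND false = true
m9 = m6 XNOR m8 = false XNOR true = false
m10 = m7 AND m8 = true AND true = true
m11 = m7 AND m10 = true AND true = true

m4 = true  m9 = false  m10 = true  m11 = true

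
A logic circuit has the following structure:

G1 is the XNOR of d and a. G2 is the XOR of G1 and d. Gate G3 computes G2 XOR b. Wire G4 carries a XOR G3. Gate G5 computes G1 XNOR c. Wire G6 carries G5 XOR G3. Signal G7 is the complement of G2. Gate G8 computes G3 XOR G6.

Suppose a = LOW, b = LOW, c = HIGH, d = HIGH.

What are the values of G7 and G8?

G7 = LOW, G8 = LOW

G1 = d XNOR a = HIGH XNOR LOW = LOW
G2 = G1 XOR d = LOW XOR HIGH = HIGH
G3 = G2 XOR b = HIGH XOR LOW = HIGH
G5 = G1 XNOR c = LOW XNOR HIGH = LOW
G6 = G5 XOR G3 = LOW XOR HIGH = HIGH
G7 = NOT G2 = NOT HIGH = LOW
G8 = G3 XOR G6 = HIGH XOR HIGH = LOW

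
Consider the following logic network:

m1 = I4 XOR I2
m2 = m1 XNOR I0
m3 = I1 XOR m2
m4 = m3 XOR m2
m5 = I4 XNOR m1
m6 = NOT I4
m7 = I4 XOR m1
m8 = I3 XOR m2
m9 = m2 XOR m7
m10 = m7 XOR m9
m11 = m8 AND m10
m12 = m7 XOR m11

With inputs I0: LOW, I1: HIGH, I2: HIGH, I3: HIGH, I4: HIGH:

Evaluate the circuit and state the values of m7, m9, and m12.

m7 = HIGH; m9 = LOW; m12 = HIGH

m1 = I4 XOR I2 = HIGH XOR HIGH = LOW
m2 = m1 XNOR I0 = LOW XNOR LOW = HIGH
m7 = I4 XOR m1 = HIGH XOR LOW = HIGH
m8 = I3 XOR m2 = HIGH XOR HIGH = LOW
m9 = m2 XOR m7 = HIGH XOR HIGH = LOW
m10 = m7 XOR m9 = HIGH XOR LOW = HIGH
m11 = m8 AND m10 = LOW AND HIGH = LOW
m12 = m7 XOR m11 = HIGH XOR LOW = HIGH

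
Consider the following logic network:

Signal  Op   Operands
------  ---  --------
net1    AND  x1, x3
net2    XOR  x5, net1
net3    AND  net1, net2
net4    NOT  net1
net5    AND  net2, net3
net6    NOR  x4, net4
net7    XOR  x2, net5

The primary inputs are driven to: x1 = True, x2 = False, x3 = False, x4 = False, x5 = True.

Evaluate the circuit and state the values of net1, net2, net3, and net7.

net1 = x1 AND x3 = True AND False = False
net2 = x5 XOR net1 = True XOR False = True
net3 = net1 AND net2 = False AND True = False
net5 = net2 AND net3 = True AND False = False
net7 = x2 XOR net5 = False XOR False = False

net1 = False, net2 = True, net3 = False, net7 = False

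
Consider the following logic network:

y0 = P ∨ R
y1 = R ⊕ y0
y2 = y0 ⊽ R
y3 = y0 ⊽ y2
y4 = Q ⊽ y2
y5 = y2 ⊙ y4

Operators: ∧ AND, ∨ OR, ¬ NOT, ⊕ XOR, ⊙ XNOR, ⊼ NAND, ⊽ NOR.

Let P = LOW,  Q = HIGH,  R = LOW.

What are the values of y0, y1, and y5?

y0 = LOW  y1 = LOW  y5 = LOW

y0 = P OR R = LOW OR LOW = LOW
y1 = R XOR y0 = LOW XOR LOW = LOW
y2 = y0 NOR R = LOW NOR LOW = HIGH
y4 = Q NOR y2 = HIGH NOR HIGH = LOW
y5 = y2 XNOR y4 = HIGH XNOR LOW = LOW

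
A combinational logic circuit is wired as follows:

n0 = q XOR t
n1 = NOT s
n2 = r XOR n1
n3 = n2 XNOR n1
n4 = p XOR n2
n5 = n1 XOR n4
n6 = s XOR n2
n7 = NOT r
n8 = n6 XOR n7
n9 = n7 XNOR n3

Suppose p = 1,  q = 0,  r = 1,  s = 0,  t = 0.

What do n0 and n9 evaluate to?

n0 = q XOR t = 0 XOR 0 = 0
n1 = NOT s = NOT 0 = 1
n2 = r XOR n1 = 1 XOR 1 = 0
n3 = n2 XNOR n1 = 0 XNOR 1 = 0
n7 = NOT r = NOT 1 = 0
n9 = n7 XNOR n3 = 0 XNOR 0 = 1

n0 = 0; n9 = 1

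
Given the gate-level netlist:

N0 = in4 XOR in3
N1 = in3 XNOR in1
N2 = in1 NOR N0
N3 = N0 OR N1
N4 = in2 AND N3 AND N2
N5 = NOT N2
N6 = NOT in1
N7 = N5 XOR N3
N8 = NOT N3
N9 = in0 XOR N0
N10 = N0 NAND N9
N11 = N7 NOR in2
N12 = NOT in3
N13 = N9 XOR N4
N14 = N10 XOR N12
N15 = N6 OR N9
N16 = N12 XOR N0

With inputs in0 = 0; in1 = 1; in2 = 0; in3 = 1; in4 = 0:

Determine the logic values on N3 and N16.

N3 = 1, N16 = 1

N0 = in4 XOR in3 = 0 XOR 1 = 1
N1 = in3 XNOR in1 = 1 XNOR 1 = 1
N3 = N0 OR N1 = 1 OR 1 = 1
N12 = NOT in3 = NOT 1 = 0
N16 = N12 XOR N0 = 0 XOR 1 = 1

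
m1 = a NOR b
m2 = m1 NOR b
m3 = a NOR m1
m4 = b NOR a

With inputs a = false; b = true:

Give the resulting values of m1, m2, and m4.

m1 = a NOR b = false NOR true = false
m2 = m1 NOR b = false NOR true = false
m4 = b NOR a = true NOR false = false

m1 = false  m2 = false  m4 = false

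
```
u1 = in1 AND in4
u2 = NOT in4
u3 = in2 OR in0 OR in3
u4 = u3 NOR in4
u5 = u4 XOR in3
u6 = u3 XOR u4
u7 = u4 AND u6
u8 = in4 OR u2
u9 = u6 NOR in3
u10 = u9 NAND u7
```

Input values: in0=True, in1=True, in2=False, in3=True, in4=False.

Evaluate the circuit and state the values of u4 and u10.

u4 = False, u10 = True

u3 = in2 OR in0 OR in3 = False OR True OR True = True
u4 = u3 NOR in4 = True NOR False = False
u6 = u3 XOR u4 = True XOR False = True
u7 = u4 AND u6 = False AND True = False
u9 = u6 NOR in3 = True NOR True = False
u10 = u9 NAND u7 = False NAND False = True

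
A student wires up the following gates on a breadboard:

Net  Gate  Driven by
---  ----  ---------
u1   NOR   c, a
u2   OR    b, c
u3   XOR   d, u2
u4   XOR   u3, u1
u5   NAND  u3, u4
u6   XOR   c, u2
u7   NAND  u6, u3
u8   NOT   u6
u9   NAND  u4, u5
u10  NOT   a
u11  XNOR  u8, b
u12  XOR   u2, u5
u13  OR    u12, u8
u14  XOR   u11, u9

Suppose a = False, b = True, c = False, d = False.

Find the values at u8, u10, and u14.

u8 = False, u10 = True, u14 = True

u1 = c NOR a = False NOR False = True
u2 = b OR c = True OR False = True
u3 = d XOR u2 = False XOR True = True
u4 = u3 XOR u1 = True XOR True = False
u5 = u3 NAND u4 = True NAND False = True
u6 = c XOR u2 = False XOR True = True
u8 = NOT u6 = NOT True = False
u9 = u4 NAND u5 = False NAND True = True
u10 = NOT a = NOT False = True
u11 = u8 XNOR b = False XNOR True = False
u14 = u11 XOR u9 = False XOR True = True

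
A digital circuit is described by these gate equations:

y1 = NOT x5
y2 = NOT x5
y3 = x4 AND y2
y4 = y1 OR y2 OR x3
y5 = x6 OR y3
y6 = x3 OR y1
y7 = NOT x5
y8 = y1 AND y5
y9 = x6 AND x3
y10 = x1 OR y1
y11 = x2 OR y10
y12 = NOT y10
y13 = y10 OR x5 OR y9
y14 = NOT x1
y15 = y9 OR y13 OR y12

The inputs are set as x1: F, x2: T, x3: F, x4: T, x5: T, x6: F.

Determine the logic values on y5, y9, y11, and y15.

y1 = NOT x5 = NOT T = F
y2 = NOT x5 = NOT T = F
y3 = x4 AND y2 = T AND F = F
y5 = x6 OR y3 = F OR F = F
y9 = x6 AND x3 = F AND F = F
y10 = x1 OR y1 = F OR F = F
y11 = x2 OR y10 = T OR F = T
y12 = NOT y10 = NOT F = T
y13 = y10 OR x5 OR y9 = F OR T OR F = T
y15 = y9 OR y13 OR y12 = F OR T OR T = T

y5 = F; y9 = F; y11 = T; y15 = T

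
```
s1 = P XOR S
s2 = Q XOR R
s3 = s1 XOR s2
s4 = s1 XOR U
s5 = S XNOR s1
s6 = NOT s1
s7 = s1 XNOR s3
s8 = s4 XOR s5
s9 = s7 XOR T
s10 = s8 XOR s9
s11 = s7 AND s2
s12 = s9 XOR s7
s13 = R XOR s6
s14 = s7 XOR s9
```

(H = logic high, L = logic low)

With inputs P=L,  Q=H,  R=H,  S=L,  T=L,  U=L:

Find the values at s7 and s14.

s7 = H, s14 = L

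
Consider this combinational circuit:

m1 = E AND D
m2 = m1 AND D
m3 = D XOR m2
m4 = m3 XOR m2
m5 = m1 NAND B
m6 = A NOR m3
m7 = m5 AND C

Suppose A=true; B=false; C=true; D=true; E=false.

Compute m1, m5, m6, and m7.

m1 = false; m5 = true; m6 = false; m7 = true

m1 = E AND D = false AND true = false
m2 = m1 AND D = false AND true = false
m3 = D XOR m2 = true XOR false = true
m5 = m1 NAND B = false NAND false = true
m6 = A NOR m3 = true NOR true = false
m7 = m5 AND C = true AND true = true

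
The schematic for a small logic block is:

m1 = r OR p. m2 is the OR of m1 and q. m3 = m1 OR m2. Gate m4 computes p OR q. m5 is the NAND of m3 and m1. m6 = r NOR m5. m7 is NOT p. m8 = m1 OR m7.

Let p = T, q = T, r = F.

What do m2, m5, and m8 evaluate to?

m2 = T, m5 = F, m8 = T

m1 = r OR p = F OR T = T
m2 = m1 OR q = T OR T = T
m3 = m1 OR m2 = T OR T = T
m5 = m3 NAND m1 = T NAND T = F
m7 = NOT p = NOT T = F
m8 = m1 OR m7 = T OR F = T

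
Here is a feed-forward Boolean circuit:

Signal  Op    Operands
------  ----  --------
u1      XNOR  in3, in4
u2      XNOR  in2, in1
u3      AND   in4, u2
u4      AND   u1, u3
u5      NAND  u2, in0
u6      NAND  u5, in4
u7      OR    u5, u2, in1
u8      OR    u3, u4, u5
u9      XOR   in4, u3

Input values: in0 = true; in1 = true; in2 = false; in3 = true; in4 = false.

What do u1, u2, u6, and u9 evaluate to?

u1 = false  u2 = false  u6 = true  u9 = false

u1 = in3 XNOR in4 = true XNOR false = false
u2 = in2 XNOR in1 = false XNOR true = false
u3 = in4 AND u2 = false AND false = false
u5 = u2 NAND in0 = false NAND true = true
u6 = u5 NAND in4 = true NAND false = true
u9 = in4 XOR u3 = false XOR false = false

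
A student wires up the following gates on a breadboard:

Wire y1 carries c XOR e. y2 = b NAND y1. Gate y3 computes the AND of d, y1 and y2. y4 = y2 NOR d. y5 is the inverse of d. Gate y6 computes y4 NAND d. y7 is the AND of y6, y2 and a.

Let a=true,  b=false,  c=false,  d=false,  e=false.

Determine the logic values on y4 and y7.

y4 = false, y7 = true

y1 = c XOR e = false XOR false = false
y2 = b NAND y1 = false NAND false = true
y4 = y2 NOR d = true NOR false = false
y6 = y4 NAND d = false NAND false = true
y7 = y6 AND y2 AND a = true AND true AND true = true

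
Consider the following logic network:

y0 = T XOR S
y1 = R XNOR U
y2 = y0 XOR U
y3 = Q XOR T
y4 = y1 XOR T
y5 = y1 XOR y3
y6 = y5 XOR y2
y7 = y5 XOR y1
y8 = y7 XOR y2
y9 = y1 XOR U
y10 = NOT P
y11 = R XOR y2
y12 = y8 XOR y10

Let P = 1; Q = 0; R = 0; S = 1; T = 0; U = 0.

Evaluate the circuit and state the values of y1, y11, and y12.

y1 = 1, y11 = 1, y12 = 1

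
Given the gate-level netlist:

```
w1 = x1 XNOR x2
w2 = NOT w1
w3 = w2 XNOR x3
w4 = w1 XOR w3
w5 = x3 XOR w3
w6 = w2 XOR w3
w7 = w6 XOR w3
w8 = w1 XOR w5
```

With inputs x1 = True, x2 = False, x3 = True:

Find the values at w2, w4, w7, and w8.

w2 = True  w4 = True  w7 = True  w8 = False

w1 = x1 XNOR x2 = True XNOR False = False
w2 = NOT w1 = NOT False = True
w3 = w2 XNOR x3 = True XNOR True = True
w4 = w1 XOR w3 = False XOR True = True
w5 = x3 XOR w3 = True XOR True = False
w6 = w2 XOR w3 = True XOR True = False
w7 = w6 XOR w3 = False XOR True = True
w8 = w1 XOR w5 = False XOR False = False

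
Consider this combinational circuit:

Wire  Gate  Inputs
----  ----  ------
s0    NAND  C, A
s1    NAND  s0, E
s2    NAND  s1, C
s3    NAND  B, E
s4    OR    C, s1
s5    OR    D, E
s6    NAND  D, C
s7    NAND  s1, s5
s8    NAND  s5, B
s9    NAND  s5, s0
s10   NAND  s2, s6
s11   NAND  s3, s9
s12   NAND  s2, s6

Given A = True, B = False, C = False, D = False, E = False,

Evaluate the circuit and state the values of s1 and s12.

s0 = C NAND A = False NAND True = True
s1 = s0 NAND E = True NAND False = True
s2 = s1 NAND C = True NAND False = True
s6 = D NAND C = False NAND False = True
s12 = s2 NAND s6 = True NAND True = False

s1 = True, s12 = False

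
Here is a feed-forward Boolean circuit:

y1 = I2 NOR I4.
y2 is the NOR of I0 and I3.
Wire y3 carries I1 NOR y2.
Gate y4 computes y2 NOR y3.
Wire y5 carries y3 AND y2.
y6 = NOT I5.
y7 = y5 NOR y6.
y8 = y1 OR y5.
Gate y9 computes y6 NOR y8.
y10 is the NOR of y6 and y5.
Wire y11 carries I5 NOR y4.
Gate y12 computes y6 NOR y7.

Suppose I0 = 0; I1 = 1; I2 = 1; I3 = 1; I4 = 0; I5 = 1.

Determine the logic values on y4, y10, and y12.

y4 = 1, y10 = 1, y12 = 0

y2 = I0 NOR I3 = 0 NOR 1 = 0
y3 = I1 NOR y2 = 1 NOR 0 = 0
y4 = y2 NOR y3 = 0 NOR 0 = 1
y5 = y3 AND y2 = 0 AND 0 = 0
y6 = NOT I5 = NOT 1 = 0
y7 = y5 NOR y6 = 0 NOR 0 = 1
y10 = y6 NOR y5 = 0 NOR 0 = 1
y12 = y6 NOR y7 = 0 NOR 1 = 0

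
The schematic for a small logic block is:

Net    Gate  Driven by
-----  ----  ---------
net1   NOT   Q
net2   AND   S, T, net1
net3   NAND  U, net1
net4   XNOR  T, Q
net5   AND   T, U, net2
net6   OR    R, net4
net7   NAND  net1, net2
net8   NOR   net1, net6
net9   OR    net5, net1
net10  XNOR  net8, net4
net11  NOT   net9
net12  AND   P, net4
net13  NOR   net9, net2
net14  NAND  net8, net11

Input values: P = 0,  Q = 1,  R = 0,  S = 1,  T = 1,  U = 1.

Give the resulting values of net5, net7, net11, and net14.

net1 = NOT Q = NOT 1 = 0
net2 = S AND T AND net1 = 1 AND 1 AND 0 = 0
net4 = T XNOR Q = 1 XNOR 1 = 1
net5 = T AND U AND net2 = 1 AND 1 AND 0 = 0
net6 = R OR net4 = 0 OR 1 = 1
net7 = net1 NAND net2 = 0 NAND 0 = 1
net8 = net1 NOR net6 = 0 NOR 1 = 0
net9 = net5 OR net1 = 0 OR 0 = 0
net11 = NOT net9 = NOT 0 = 1
net14 = net8 NAND net11 = 0 NAND 1 = 1

net5 = 0, net7 = 1, net11 = 1, net14 = 1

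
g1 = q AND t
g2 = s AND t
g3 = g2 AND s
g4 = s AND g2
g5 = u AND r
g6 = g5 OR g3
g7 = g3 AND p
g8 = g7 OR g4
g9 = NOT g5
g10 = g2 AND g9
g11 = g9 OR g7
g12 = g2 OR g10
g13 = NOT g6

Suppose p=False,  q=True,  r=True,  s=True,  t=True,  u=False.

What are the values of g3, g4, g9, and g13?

g2 = s AND t = True AND True = True
g3 = g2 AND s = True AND True = True
g4 = s AND g2 = True AND True = True
g5 = u AND r = False AND True = False
g6 = g5 OR g3 = False OR True = True
g9 = NOT g5 = NOT False = True
g13 = NOT g6 = NOT True = False

g3 = True; g4 = True; g9 = True; g13 = False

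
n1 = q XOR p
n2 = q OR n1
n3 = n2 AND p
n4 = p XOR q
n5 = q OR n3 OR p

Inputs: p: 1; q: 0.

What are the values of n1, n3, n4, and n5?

n1 = 1, n3 = 1, n4 = 1, n5 = 1

n1 = q XOR p = 0 XOR 1 = 1
n2 = q OR n1 = 0 OR 1 = 1
n3 = n2 AND p = 1 AND 1 = 1
n4 = p XOR q = 1 XOR 0 = 1
n5 = q OR n3 OR p = 0 OR 1 OR 1 = 1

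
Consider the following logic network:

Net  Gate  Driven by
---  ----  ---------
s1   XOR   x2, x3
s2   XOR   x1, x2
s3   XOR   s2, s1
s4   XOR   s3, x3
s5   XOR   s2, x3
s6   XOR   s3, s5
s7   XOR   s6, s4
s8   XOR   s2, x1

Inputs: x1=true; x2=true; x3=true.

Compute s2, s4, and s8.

s2 = false, s4 = true, s8 = true

s1 = x2 XOR x3 = true XOR true = false
s2 = x1 XOR x2 = true XOR true = false
s3 = s2 XOR s1 = false XOR false = false
s4 = s3 XOR x3 = false XOR true = true
s8 = s2 XOR x1 = false XOR true = true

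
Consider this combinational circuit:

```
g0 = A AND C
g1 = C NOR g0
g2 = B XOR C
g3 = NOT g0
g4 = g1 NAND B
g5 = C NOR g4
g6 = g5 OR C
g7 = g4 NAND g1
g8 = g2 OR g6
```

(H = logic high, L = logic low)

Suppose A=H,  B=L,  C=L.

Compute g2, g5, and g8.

g2 = L; g5 = L; g8 = L

g0 = A AND C = H AND L = L
g1 = C NOR g0 = L NOR L = H
g2 = B XOR C = L XOR L = L
g4 = g1 NAND B = H NAND L = H
g5 = C NOR g4 = L NOR H = L
g6 = g5 OR C = L OR L = L
g8 = g2 OR g6 = L OR L = L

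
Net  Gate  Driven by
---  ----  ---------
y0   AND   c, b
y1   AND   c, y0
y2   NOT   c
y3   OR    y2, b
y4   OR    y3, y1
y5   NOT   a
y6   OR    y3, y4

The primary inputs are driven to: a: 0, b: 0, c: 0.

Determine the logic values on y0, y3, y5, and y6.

y0 = c AND b = 0 AND 0 = 0
y1 = c AND y0 = 0 AND 0 = 0
y2 = NOT c = NOT 0 = 1
y3 = y2 OR b = 1 OR 0 = 1
y4 = y3 OR y1 = 1 OR 0 = 1
y5 = NOT a = NOT 0 = 1
y6 = y3 OR y4 = 1 OR 1 = 1

y0 = 0  y3 = 1  y5 = 1  y6 = 1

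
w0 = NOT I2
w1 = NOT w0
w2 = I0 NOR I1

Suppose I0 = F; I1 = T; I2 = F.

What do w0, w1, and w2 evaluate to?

w0 = NOT I2 = NOT F = T
w1 = NOT w0 = NOT T = F
w2 = I0 NOR I1 = F NOR T = F

w0 = T  w1 = F  w2 = F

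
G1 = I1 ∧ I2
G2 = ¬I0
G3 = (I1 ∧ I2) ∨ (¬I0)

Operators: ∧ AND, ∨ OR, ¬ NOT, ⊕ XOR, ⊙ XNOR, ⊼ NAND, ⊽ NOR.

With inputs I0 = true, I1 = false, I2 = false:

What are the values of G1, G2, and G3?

G1 = false; G2 = false; G3 = false

G1 = false ∧ false = false
G2 = ¬true = false
G3 = (false ∧ false) ∨ (¬true) = false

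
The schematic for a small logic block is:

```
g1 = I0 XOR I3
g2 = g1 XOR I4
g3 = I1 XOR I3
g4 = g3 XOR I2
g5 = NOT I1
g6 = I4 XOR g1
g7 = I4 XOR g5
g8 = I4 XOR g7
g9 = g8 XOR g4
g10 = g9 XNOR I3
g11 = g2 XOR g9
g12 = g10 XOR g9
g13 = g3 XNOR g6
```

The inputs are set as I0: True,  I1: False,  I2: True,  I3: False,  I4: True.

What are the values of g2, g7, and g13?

g1 = I0 XOR I3 = True XOR False = True
g2 = g1 XOR I4 = True XOR True = False
g3 = I1 XOR I3 = False XOR False = False
g5 = NOT I1 = NOT False = True
g6 = I4 XOR g1 = True XOR True = False
g7 = I4 XOR g5 = True XOR True = False
g13 = g3 XNOR g6 = False XNOR False = True

g2 = False, g7 = False, g13 = True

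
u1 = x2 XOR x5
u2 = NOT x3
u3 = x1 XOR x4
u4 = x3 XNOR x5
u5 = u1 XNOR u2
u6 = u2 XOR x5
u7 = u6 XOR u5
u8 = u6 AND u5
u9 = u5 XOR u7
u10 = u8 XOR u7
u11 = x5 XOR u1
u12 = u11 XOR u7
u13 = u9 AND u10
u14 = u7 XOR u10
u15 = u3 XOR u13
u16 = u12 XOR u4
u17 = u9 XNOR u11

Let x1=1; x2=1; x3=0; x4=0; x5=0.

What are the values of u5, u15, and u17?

u5 = 1  u15 = 0  u17 = 1

u1 = x2 XOR x5 = 1 XOR 0 = 1
u2 = NOT x3 = NOT 0 = 1
u3 = x1 XOR x4 = 1 XOR 0 = 1
u5 = u1 XNOR u2 = 1 XNOR 1 = 1
u6 = u2 XOR x5 = 1 XOR 0 = 1
u7 = u6 XOR u5 = 1 XOR 1 = 0
u8 = u6 AND u5 = 1 AND 1 = 1
u9 = u5 XOR u7 = 1 XOR 0 = 1
u10 = u8 XOR u7 = 1 XOR 0 = 1
u11 = x5 XOR u1 = 0 XOR 1 = 1
u13 = u9 AND u10 = 1 AND 1 = 1
u15 = u3 XOR u13 = 1 XOR 1 = 0
u17 = u9 XNOR u11 = 1 XNOR 1 = 1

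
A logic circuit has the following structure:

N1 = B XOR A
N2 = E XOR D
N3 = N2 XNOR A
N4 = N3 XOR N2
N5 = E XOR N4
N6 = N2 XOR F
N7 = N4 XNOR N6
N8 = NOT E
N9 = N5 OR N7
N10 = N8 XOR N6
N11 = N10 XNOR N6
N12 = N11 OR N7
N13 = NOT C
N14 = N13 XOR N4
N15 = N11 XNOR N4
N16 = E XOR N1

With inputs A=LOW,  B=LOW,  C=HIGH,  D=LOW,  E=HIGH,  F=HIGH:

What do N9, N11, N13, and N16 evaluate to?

N1 = B XOR A = LOW XOR LOW = LOW
N2 = E XOR D = HIGH XOR LOW = HIGH
N3 = N2 XNOR A = HIGH XNOR LOW = LOW
N4 = N3 XOR N2 = LOW XOR HIGH = HIGH
N5 = E XOR N4 = HIGH XOR HIGH = LOW
N6 = N2 XOR F = HIGH XOR HIGH = LOW
N7 = N4 XNOR N6 = HIGH XNOR LOW = LOW
N8 = NOT E = NOT HIGH = LOW
N9 = N5 OR N7 = LOW OR LOW = LOW
N10 = N8 XOR N6 = LOW XOR LOW = LOW
N11 = N10 XNOR N6 = LOW XNOR LOW = HIGH
N13 = NOT C = NOT HIGH = LOW
N16 = E XOR N1 = HIGH XOR LOW = HIGH

N9 = LOW; N11 = HIGH; N13 = LOW; N16 = HIGH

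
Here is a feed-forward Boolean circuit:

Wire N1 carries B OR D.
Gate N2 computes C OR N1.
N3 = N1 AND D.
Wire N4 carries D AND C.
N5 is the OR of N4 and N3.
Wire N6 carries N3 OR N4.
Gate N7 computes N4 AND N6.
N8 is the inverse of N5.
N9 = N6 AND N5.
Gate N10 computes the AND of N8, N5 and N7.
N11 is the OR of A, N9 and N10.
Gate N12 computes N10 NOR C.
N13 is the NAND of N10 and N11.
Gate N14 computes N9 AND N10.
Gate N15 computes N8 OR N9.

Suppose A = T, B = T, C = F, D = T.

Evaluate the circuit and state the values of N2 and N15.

N1 = B OR D = T OR T = T
N2 = C OR N1 = F OR T = T
N3 = N1 AND D = T AND T = T
N4 = D AND C = T AND F = F
N5 = N4 OR N3 = F OR T = T
N6 = N3 OR N4 = T OR F = T
N8 = NOT N5 = NOT T = F
N9 = N6 AND N5 = T AND T = T
N15 = N8 OR N9 = F OR T = T

N2 = T, N15 = T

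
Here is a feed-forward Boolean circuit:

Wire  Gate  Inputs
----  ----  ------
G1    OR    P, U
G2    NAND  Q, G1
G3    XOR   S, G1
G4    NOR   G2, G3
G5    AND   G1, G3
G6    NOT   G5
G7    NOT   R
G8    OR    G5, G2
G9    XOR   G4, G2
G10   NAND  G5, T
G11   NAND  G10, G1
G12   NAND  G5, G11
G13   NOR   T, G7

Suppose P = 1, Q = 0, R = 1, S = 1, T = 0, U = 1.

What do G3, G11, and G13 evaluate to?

G3 = 0; G11 = 0; G13 = 1

G1 = P OR U = 1 OR 1 = 1
G3 = S XOR G1 = 1 XOR 1 = 0
G5 = G1 AND G3 = 1 AND 0 = 0
G7 = NOT R = NOT 1 = 0
G10 = G5 NAND T = 0 NAND 0 = 1
G11 = G10 NAND G1 = 1 NAND 1 = 0
G13 = T NOR G7 = 0 NOR 0 = 1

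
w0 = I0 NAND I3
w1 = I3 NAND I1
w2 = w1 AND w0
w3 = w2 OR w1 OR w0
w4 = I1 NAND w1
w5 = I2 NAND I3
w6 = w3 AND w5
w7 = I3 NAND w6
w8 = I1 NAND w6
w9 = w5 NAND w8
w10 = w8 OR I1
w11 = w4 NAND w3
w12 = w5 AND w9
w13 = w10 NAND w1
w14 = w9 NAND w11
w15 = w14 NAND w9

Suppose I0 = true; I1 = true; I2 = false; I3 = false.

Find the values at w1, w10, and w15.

w1 = true; w10 = true; w15 = true

w0 = I0 NAND I3 = true NAND false = true
w1 = I3 NAND I1 = false NAND true = true
w2 = w1 AND w0 = true AND true = true
w3 = w2 OR w1 OR w0 = true OR true OR true = true
w4 = I1 NAND w1 = true NAND true = false
w5 = I2 NAND I3 = false NAND false = true
w6 = w3 AND w5 = true AND true = true
w8 = I1 NAND w6 = true NAND true = false
w9 = w5 NAND w8 = true NAND false = true
w10 = w8 OR I1 = false OR true = true
w11 = w4 NAND w3 = false NAND true = true
w14 = w9 NAND w11 = true NAND true = false
w15 = w14 NAND w9 = false NAND true = true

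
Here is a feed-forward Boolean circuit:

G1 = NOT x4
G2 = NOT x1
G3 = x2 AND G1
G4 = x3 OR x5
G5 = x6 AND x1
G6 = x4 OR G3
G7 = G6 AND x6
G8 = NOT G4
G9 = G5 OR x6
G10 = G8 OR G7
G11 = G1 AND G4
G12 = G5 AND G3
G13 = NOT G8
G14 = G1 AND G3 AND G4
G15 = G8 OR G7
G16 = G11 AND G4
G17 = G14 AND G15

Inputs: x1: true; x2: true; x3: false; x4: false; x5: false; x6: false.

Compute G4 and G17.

G1 = NOT x4 = NOT false = true
G3 = x2 AND G1 = true AND true = true
G4 = x3 OR x5 = false OR false = false
G6 = x4 OR G3 = false OR true = true
G7 = G6 AND x6 = true AND false = false
G8 = NOT G4 = NOT false = true
G14 = G1 AND G3 AND G4 = true AND true AND false = false
G15 = G8 OR G7 = true OR false = true
G17 = G14 AND G15 = false AND true = false

G4 = false, G17 = false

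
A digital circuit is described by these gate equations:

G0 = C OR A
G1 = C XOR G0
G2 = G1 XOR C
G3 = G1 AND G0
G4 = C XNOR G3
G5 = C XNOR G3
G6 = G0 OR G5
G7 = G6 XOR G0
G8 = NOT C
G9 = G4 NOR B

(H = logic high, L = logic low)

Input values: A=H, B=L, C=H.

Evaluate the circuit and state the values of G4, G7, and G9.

G0 = C OR A = H OR H = H
G1 = C XOR G0 = H XOR H = L
G3 = G1 AND G0 = L AND H = L
G4 = C XNOR G3 = H XNOR L = L
G5 = C XNOR G3 = H XNOR L = L
G6 = G0 OR G5 = H OR L = H
G7 = G6 XOR G0 = H XOR H = L
G9 = G4 NOR B = L NOR L = H

G4 = L  G7 = L  G9 = H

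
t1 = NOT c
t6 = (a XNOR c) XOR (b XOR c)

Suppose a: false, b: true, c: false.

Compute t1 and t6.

t1 = true, t6 = false

t1 = NOT false = true
t6 = (false XNOR false) XOR (true XOR false) = false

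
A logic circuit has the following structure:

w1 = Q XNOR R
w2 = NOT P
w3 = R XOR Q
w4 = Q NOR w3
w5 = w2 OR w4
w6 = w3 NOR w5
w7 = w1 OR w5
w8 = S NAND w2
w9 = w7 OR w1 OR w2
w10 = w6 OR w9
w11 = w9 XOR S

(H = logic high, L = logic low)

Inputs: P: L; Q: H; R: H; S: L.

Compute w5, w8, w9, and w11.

w5 = H  w8 = H  w9 = H  w11 = H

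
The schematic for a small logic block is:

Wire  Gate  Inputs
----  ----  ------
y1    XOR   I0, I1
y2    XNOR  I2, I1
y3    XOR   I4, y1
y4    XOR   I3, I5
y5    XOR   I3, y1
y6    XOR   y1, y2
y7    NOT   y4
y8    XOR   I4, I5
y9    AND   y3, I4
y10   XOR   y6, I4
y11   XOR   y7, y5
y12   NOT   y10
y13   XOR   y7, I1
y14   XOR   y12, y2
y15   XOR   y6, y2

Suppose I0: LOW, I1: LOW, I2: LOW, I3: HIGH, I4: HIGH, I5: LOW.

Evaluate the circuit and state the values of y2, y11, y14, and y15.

y2 = HIGH, y11 = HIGH, y14 = LOW, y15 = LOW

y1 = I0 XOR I1 = LOW XOR LOW = LOW
y2 = I2 XNOR I1 = LOW XNOR LOW = HIGH
y4 = I3 XOR I5 = HIGH XOR LOW = HIGH
y5 = I3 XOR y1 = HIGH XOR LOW = HIGH
y6 = y1 XOR y2 = LOW XOR HIGH = HIGH
y7 = NOT y4 = NOT HIGH = LOW
y10 = y6 XOR I4 = HIGH XOR HIGH = LOW
y11 = y7 XOR y5 = LOW XOR HIGH = HIGH
y12 = NOT y10 = NOT LOW = HIGH
y14 = y12 XOR y2 = HIGH XOR HIGH = LOW
y15 = y6 XOR y2 = HIGH XOR HIGH = LOW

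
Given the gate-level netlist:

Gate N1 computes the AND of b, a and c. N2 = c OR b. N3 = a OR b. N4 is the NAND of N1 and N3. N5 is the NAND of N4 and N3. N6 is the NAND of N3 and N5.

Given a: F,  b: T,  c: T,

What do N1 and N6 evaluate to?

N1 = F  N6 = T

N1 = b AND a AND c = T AND F AND T = F
N3 = a OR b = F OR T = T
N4 = N1 NAND N3 = F NAND T = T
N5 = N4 NAND N3 = T NAND T = F
N6 = N3 NAND N5 = T NAND F = T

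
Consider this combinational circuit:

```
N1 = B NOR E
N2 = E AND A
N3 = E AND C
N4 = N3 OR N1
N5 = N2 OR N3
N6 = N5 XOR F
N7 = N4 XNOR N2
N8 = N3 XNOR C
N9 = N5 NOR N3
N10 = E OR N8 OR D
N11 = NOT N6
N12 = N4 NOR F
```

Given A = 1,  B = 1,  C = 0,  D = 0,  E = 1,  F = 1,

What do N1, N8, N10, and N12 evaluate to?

N1 = 0, N8 = 1, N10 = 1, N12 = 0

N1 = B NOR E = 1 NOR 1 = 0
N3 = E AND C = 1 AND 0 = 0
N4 = N3 OR N1 = 0 OR 0 = 0
N8 = N3 XNOR C = 0 XNOR 0 = 1
N10 = E OR N8 OR D = 1 OR 1 OR 0 = 1
N12 = N4 NOR F = 0 NOR 1 = 0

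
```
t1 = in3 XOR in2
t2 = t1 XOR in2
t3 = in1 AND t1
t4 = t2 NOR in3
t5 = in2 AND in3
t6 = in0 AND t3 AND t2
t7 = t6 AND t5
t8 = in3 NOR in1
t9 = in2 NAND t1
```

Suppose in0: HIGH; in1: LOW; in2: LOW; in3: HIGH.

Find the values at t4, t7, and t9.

t4 = LOW, t7 = LOW, t9 = HIGH

t1 = in3 XOR in2 = HIGH XOR LOW = HIGH
t2 = t1 XOR in2 = HIGH XOR LOW = HIGH
t3 = in1 AND t1 = LOW AND HIGH = LOW
t4 = t2 NOR in3 = HIGH NOR HIGH = LOW
t5 = in2 AND in3 = LOW AND HIGH = LOW
t6 = in0 AND t3 AND t2 = HIGH AND LOW AND HIGH = LOW
t7 = t6 AND t5 = LOW AND LOW = LOW
t9 = in2 NAND t1 = LOW NAND HIGH = HIGH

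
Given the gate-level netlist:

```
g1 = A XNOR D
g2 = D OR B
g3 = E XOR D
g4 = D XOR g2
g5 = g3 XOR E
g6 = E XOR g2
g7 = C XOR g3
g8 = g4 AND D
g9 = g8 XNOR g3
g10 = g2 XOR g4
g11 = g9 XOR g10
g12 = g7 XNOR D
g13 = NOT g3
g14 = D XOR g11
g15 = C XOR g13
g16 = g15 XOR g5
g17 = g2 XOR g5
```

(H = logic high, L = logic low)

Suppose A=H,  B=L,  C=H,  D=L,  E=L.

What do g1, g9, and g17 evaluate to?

g1 = L  g9 = H  g17 = L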